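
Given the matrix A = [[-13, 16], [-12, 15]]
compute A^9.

tr A = 2 and det A = -3, so the characteristic polynomial is λ² − (2)λ + (-3) with roots 3 and -1.
Eigenvectors give P = [[1, 4], [1, 3]] with P⁻¹ = [[-3, 4], [1, -1]], and A = P·diag(3, -1)·P⁻¹.
Then A^9 = P·diag(19683, -1)·P⁻¹ = [[19683, -4], [19683, -3]] · [[-3, 4], [1, -1]] = [[-59053, 78736], [-59052, 78735]].

[[-59053, 78736], [-59052, 78735]]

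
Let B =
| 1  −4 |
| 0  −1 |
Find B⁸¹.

[[1, −4], [0, −1]]

B² = I (check: tr B = 0 and det B = −1), so B⁸¹ = B since 81 is odd.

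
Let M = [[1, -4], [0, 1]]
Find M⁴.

M = I + N where N = [[0, -4], [0, 0]] is strictly upper-triangular, so N² = 0.
(I + N)⁴ = I + 4·N = [[1, -16], [0, 1]].

[[1, -16], [0, 1]]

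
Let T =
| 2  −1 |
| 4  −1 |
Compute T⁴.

[[−4, 3], [−12, 5]]

T² = [[0, −1], [4, −3]]
T³ = [[−4, 1], [−4, −1]]
T⁴ = [[−4, 3], [−12, 5]]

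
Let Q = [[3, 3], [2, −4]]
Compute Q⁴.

[[231, −111], [−74, 490]]

Q² = [[15, −3], [−2, 22]]
Q³ = [[39, 57], [38, −94]]
Q⁴ = [[231, −111], [−74, 490]]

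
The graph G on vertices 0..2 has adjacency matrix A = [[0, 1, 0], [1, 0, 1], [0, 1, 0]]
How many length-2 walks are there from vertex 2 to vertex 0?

The number of length-2 walks from vertex 2 to vertex 0 is entry (2,0) of A², where A is the adjacency matrix.
A² = [[1, 0, 1], [0, 2, 0], [1, 0, 1]]

1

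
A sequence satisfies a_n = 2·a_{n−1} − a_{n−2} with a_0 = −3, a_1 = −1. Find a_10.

With companion matrix Q = [[2, −1], [1, 0]], [a_n, a_{n−1}]ᵀ = Q·[a_{n−1}, a_{n−2}]ᵀ, so [a_10, a_9]ᵀ = Q^9·[a_1, a_0]ᵀ.
Q^9 = [[10, −9], [9, −8]], giving [a_10, a_9]ᵀ = [[17], [15]].

17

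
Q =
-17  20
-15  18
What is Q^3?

[[-113, 140], [-105, 132]]

tr Q = 1 and det Q = -6, so the characteristic polynomial is λ² − (1)λ + (-6) with roots 3 and -2.
Eigenvectors give P = [[1, 4], [1, 3]] with P⁻¹ = [[-3, 4], [1, -1]], and Q = P·diag(3, -2)·P⁻¹.
Then Q^3 = P·diag(27, -8)·P⁻¹ = [[27, -32], [27, -24]] · [[-3, 4], [1, -1]] = [[-113, 140], [-105, 132]].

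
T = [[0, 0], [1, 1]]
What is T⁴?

T² = T (a projection; rank 1, trace 1), so T⁴ = T.

[[0, 0], [1, 1]]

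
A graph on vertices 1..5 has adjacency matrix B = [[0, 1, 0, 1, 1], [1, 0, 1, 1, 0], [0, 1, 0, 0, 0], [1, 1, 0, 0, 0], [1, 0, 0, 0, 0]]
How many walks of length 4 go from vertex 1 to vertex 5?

2

The number of length-4 walks from vertex 1 to vertex 5 is entry (1,5) of B⁴, where B is the adjacency matrix.
B² = [[3, 1, 1, 1, 0], [1, 3, 0, 1, 1], [1, 0, 1, 1, 0], [1, 1, 1, 2, 1], [0, 1, 0, 1, 1]]
B³ = [[2, 5, 1, 4, 3], [5, 2, 3, 4, 1], [1, 3, 0, 1, 1], [4, 4, 1, 2, 1], [3, 1, 1, 1, 0]]
B⁴ = [[12, 7, 5, 7, 2], [7, 12, 2, 7, 5], [5, 2, 3, 4, 1], [7, 7, 4, 8, 4], [2, 5, 1, 4, 3]]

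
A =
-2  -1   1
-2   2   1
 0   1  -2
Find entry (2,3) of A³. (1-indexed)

A² = [[6, 1, -5], [0, 7, -2], [-2, 0, 5]]
A³ = [[-14, -9, 17], [-14, 12, 11], [4, 7, -12]]

11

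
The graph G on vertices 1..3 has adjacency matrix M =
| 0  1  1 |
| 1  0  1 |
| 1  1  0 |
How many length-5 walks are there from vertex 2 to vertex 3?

11

The number of length-5 walks from vertex 2 to vertex 3 is entry (2,3) of M⁵, where M is the adjacency matrix.
M² = [[2, 1, 1], [1, 2, 1], [1, 1, 2]]
M³ = [[2, 3, 3], [3, 2, 3], [3, 3, 2]]
M⁴ = [[6, 5, 5], [5, 6, 5], [5, 5, 6]]
M⁵ = [[10, 11, 11], [11, 10, 11], [11, 11, 10]]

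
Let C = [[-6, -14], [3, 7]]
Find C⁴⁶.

C² = C (a projection; rank 1, trace 1), so C⁴⁶ = C.

[[-6, -14], [3, 7]]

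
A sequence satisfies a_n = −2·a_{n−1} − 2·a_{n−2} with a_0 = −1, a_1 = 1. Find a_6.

0

With companion matrix M = [[−2, −2], [1, 0]], [a_n, a_{n−1}]ᵀ = M·[a_{n−1}, a_{n−2}]ᵀ, so [a_6, a_5]ᵀ = M^5·[a_1, a_0]ᵀ.
M^5 = [[8, 8], [−4, 0]], giving [a_6, a_5]ᵀ = [[0], [−4]].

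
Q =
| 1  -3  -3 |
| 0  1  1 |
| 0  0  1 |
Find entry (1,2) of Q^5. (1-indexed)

Q = I + N where N = [[0, -3, -3], [0, 0, 1], [0, 0, 0]] is strictly upper-triangular, so N^3 = 0.
(I + N)^5 = I + 5·N + 10·N^2 = [[1, -15, -45], [0, 1, 5], [0, 0, 1]].

-15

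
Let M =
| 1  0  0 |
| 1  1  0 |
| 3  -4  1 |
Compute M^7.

M = I + N where N = [[0, 0, 0], [1, 0, 0], [3, -4, 0]] is strictly lower-triangular, so N^3 = 0.
(I + N)^7 = I + 7·N + 21·N^2 = [[1, 0, 0], [7, 1, 0], [-63, -28, 1]].

[[1, 0, 0], [7, 1, 0], [-63, -28, 1]]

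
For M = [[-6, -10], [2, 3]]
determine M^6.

[[316, 630], [-126, -251]]

tr M = -3 and det M = 2, so the characteristic polynomial is λ² − (-3)λ + (2) with roots -1 and -2.
Eigenvectors give P = [[-2, -5], [1, 2]] with P⁻¹ = [[2, 5], [-1, -2]], and M = P·diag(-1, -2)·P⁻¹.
Then M^6 = P·diag(1, 64)·P⁻¹ = [[-2, -320], [1, 128]] · [[2, 5], [-1, -2]] = [[316, 630], [-126, -251]].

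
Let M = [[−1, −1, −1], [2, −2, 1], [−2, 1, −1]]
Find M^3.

M^2 = [[1, 2, 1], [−8, 3, −5], [6, −1, 4]]
M^3 = [[1, −4, 0], [24, −3, 16], [−16, 0, −11]]

[[1, −4, 0], [24, −3, 16], [−16, 0, −11]]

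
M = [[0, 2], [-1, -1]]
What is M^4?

M^2 = [[-2, -2], [1, -1]]
M^3 = [[2, -2], [1, 3]]
M^4 = [[2, 6], [-3, -1]]

[[2, 6], [-3, -1]]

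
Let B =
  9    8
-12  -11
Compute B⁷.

tr B = -2 and det B = -3, so the characteristic polynomial is λ² − (-2)λ + (-3) with roots -3 and 1.
Eigenvectors give P = [[-2, 1], [3, -1]] with P⁻¹ = [[1, 1], [3, 2]], and B = P·diag(-3, 1)·P⁻¹.
Then B⁷ = P·diag(-2187, 1)·P⁻¹ = [[4374, 1], [-6561, -1]] · [[1, 1], [3, 2]] = [[4377, 4376], [-6564, -6563]].

[[4377, 4376], [-6564, -6563]]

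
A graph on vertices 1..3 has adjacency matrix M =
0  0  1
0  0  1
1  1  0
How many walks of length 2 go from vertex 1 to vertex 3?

The number of length-2 walks from vertex 1 to vertex 3 is entry (1,3) of M², where M is the adjacency matrix.
M² = [[1, 1, 0], [1, 1, 0], [0, 0, 2]]

0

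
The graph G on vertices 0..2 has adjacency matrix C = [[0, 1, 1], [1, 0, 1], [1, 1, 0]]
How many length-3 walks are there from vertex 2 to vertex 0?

The number of length-3 walks from vertex 2 to vertex 0 is entry (2,0) of C³, where C is the adjacency matrix.
C² = [[2, 1, 1], [1, 2, 1], [1, 1, 2]]
C³ = [[2, 3, 3], [3, 2, 3], [3, 3, 2]]

3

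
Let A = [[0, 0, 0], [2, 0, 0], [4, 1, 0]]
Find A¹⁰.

A is strictly triangular, hence nilpotent: A³ = 0, so A¹⁰ = 0.

[[0, 0, 0], [0, 0, 0], [0, 0, 0]]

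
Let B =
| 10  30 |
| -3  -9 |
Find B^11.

B² = B (a projection; rank 1, trace 1), so B^11 = B.

[[10, 30], [-3, -9]]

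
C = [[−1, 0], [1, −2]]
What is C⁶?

[[1, 0], [−63, 64]]

tr C = −3 and det C = 2, so the characteristic polynomial is λ² − (−3)λ + (2) with roots −1 and −2.
Eigenvectors give P = [[−1, 0], [−1, 1]] with P⁻¹ = [[−1, 0], [−1, 1]], and C = P·diag(−1, −2)·P⁻¹.
Then C⁶ = P·diag(1, 64)·P⁻¹ = [[−1, 0], [−1, 64]] · [[−1, 0], [−1, 1]] = [[1, 0], [−63, 64]].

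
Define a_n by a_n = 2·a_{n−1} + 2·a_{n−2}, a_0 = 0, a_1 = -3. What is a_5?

With companion matrix T = [[2, 2], [1, 0]], [a_n, a_{n−1}]ᵀ = T·[a_{n−1}, a_{n−2}]ᵀ, so [a_5, a_4]ᵀ = T⁴·[a_1, a_0]ᵀ.
T⁴ = [[44, 32], [16, 12]], giving [a_5, a_4]ᵀ = [[-132], [-48]].

-132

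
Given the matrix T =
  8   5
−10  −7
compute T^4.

[[146, 65], [−130, −49]]

tr T = 1 and det T = −6, so the characteristic polynomial is λ² − (1)λ + (−6) with roots 3 and −2.
Eigenvectors give P = [[−1, −1], [1, 2]] with P⁻¹ = [[−2, −1], [1, 1]], and T = P·diag(3, −2)·P⁻¹.
Then T^4 = P·diag(81, 16)·P⁻¹ = [[−81, −16], [81, 32]] · [[−2, −1], [1, 1]] = [[146, 65], [−130, −49]].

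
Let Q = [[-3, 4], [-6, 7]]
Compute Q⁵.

tr Q = 4 and det Q = 3, so the characteristic polynomial is λ² − (4)λ + (3) with roots 3 and 1.
Eigenvectors give P = [[-2, 1], [-3, 1]] with P⁻¹ = [[1, -1], [3, -2]], and Q = P·diag(3, 1)·P⁻¹.
Then Q⁵ = P·diag(243, 1)·P⁻¹ = [[-486, 1], [-729, 1]] · [[1, -1], [3, -2]] = [[-483, 484], [-726, 727]].

[[-483, 484], [-726, 727]]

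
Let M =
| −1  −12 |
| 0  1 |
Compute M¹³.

M² = I (check: tr M = 0 and det M = −1), so M¹³ = M since 13 is odd.

[[−1, −12], [0, 1]]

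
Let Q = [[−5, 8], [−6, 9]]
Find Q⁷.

[[−6557, 8744], [−6558, 8745]]

tr Q = 4 and det Q = 3, so the characteristic polynomial is λ² − (4)λ + (3) with roots 3 and 1.
Eigenvectors give P = [[1, 4], [1, 3]] with P⁻¹ = [[−3, 4], [1, −1]], and Q = P·diag(3, 1)·P⁻¹.
Then Q⁷ = P·diag(2187, 1)·P⁻¹ = [[2187, 4], [2187, 3]] · [[−3, 4], [1, −1]] = [[−6557, 8744], [−6558, 8745]].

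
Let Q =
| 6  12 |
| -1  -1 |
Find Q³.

tr Q = 5 and det Q = 6, so the characteristic polynomial is λ² − (5)λ + (6) with roots 3 and 2.
Eigenvectors give P = [[4, -3], [-1, 1]] with P⁻¹ = [[1, 3], [1, 4]], and Q = P·diag(3, 2)·P⁻¹.
Then Q³ = P·diag(27, 8)·P⁻¹ = [[108, -24], [-27, 8]] · [[1, 3], [1, 4]] = [[84, 228], [-19, -49]].

[[84, 228], [-19, -49]]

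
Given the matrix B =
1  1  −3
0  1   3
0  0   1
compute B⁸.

[[1, 8, 60], [0, 1, 24], [0, 0, 1]]

B = I + N where N = [[0, 1, −3], [0, 0, 3], [0, 0, 0]] is strictly upper-triangular, so N³ = 0.
(I + N)⁸ = I + 8·N + 28·N² = [[1, 8, 60], [0, 1, 24], [0, 0, 1]].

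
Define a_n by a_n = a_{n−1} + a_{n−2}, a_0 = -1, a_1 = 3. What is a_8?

50

With companion matrix M = [[1, 1], [1, 0]], [a_n, a_{n−1}]ᵀ = M·[a_{n−1}, a_{n−2}]ᵀ, so [a_8, a_7]ᵀ = M⁷·[a_1, a_0]ᵀ.
M⁷ = [[21, 13], [13, 8]], giving [a_8, a_7]ᵀ = [[50], [31]].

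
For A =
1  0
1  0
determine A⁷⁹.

A² = A (a projection; rank 1, trace 1), so A⁷⁹ = A.

[[1, 0], [1, 0]]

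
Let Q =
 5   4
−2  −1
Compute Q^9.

tr Q = 4 and det Q = 3, so the characteristic polynomial is λ² − (4)λ + (3) with roots 1 and 3.
Eigenvectors give P = [[−1, 2], [1, −1]] with P⁻¹ = [[1, 2], [1, 1]], and Q = P·diag(1, 3)·P⁻¹.
Then Q^9 = P·diag(1, 19683)·P⁻¹ = [[−1, 39366], [1, −19683]] · [[1, 2], [1, 1]] = [[39365, 39364], [−19682, −19681]].

[[39365, 39364], [−19682, −19681]]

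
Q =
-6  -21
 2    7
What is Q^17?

[[-6, -21], [2, 7]]

Q² = Q (a projection; rank 1, trace 1), so Q^17 = Q.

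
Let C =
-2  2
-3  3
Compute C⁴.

C² = C (a projection; rank 1, trace 1), so C⁴ = C.

[[-2, 2], [-3, 3]]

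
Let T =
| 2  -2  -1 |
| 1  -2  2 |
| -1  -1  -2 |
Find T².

[[3, 1, -4], [-2, 0, -9], [-1, 6, 3]]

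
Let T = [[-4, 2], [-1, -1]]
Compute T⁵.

[[-454, 422], [-211, 179]]

tr T = -5 and det T = 6, so the characteristic polynomial is λ² − (-5)λ + (6) with roots -3 and -2.
Eigenvectors give P = [[2, 1], [1, 1]] with P⁻¹ = [[1, -1], [-1, 2]], and T = P·diag(-3, -2)·P⁻¹.
Then T⁵ = P·diag(-243, -32)·P⁻¹ = [[-486, -32], [-243, -32]] · [[1, -1], [-1, 2]] = [[-454, 422], [-211, 179]].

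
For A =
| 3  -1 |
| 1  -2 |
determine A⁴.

A² = [[8, -1], [1, 3]]
A³ = [[23, -6], [6, -7]]
A⁴ = [[63, -11], [11, 8]]

[[63, -11], [11, 8]]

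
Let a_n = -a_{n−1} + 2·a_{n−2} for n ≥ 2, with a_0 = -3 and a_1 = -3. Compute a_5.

With companion matrix B = [[-1, 2], [1, 0]], [a_n, a_{n−1}]ᵀ = B·[a_{n−1}, a_{n−2}]ᵀ, so [a_5, a_4]ᵀ = B^4·[a_1, a_0]ᵀ.
B^4 = [[11, -10], [-5, 6]], giving [a_5, a_4]ᵀ = [[-3], [-3]].

-3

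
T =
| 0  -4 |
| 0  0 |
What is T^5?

T is strictly triangular, hence nilpotent: T^2 = 0, so T^5 = 0.

[[0, 0], [0, 0]]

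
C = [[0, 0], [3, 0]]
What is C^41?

C is strictly triangular, hence nilpotent: C^2 = 0, so C^41 = 0.

[[0, 0], [0, 0]]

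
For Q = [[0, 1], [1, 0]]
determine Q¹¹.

[[0, 1], [1, 0]]

Q² = I (check: tr Q = 0 and det Q = -1), so Q¹¹ = Q since 11 is odd.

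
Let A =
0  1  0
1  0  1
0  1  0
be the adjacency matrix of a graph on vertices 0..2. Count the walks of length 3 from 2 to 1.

The number of length-3 walks from vertex 2 to vertex 1 is entry (2,1) of A³, where A is the adjacency matrix.
A² = [[1, 0, 1], [0, 2, 0], [1, 0, 1]]
A³ = [[0, 2, 0], [2, 0, 2], [0, 2, 0]]

2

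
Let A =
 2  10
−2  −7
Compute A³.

[[68, 190], [−38, −103]]

tr A = −5 and det A = 6, so the characteristic polynomial is λ² − (−5)λ + (6) with roots −3 and −2.
Eigenvectors give P = [[−2, −5], [1, 2]] with P⁻¹ = [[2, 5], [−1, −2]], and A = P·diag(−3, −2)·P⁻¹.
Then A³ = P·diag(−27, −8)·P⁻¹ = [[54, 40], [−27, −16]] · [[2, 5], [−1, −2]] = [[68, 190], [−38, −103]].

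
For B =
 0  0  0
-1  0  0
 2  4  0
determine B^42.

B is strictly triangular, hence nilpotent: B^3 = 0, so B^42 = 0.

[[0, 0, 0], [0, 0, 0], [0, 0, 0]]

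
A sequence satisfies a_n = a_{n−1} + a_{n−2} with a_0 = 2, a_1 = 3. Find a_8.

89

With companion matrix T = [[1, 1], [1, 0]], [a_n, a_{n−1}]ᵀ = T·[a_{n−1}, a_{n−2}]ᵀ, so [a_8, a_7]ᵀ = T⁷·[a_1, a_0]ᵀ.
T⁷ = [[21, 13], [13, 8]], giving [a_8, a_7]ᵀ = [[89], [55]].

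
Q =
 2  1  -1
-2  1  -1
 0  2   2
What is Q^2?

[[2, 1, -5], [-6, -3, -1], [-4, 6, 2]]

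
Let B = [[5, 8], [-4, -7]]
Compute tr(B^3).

-26

tr B = -2 and det B = -3, so the characteristic polynomial is λ² − (-2)λ + (-3) with roots 1 and -3.
Eigenvectors give P = [[-2, 1], [1, -1]] with P⁻¹ = [[-1, -1], [-1, -2]], and B = P·diag(1, -3)·P⁻¹.
Then B^3 = P·diag(1, -27)·P⁻¹ = [[-2, -27], [1, 27]] · [[-1, -1], [-1, -2]] = [[29, 56], [-28, -55]].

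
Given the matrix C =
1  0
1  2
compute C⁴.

[[1, 0], [15, 16]]

tr C = 3 and det C = 2, so the characteristic polynomial is λ² − (3)λ + (2) with roots 2 and 1.
Eigenvectors give P = [[0, 1], [1, −1]] with P⁻¹ = [[1, 1], [1, 0]], and C = P·diag(2, 1)·P⁻¹.
Then C⁴ = P·diag(16, 1)·P⁻¹ = [[0, 1], [16, −1]] · [[1, 1], [1, 0]] = [[1, 0], [15, 16]].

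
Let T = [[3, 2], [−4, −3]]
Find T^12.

T² = I (check: tr T = 0 and det T = −1), so T^12 = I since 12 is even.

[[1, 0], [0, 1]]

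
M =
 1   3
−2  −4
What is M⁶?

[[−125, −189], [126, 190]]

tr M = −3 and det M = 2, so the characteristic polynomial is λ² − (−3)λ + (2) with roots −1 and −2.
Eigenvectors give P = [[3, −1], [−2, 1]] with P⁻¹ = [[1, 1], [2, 3]], and M = P·diag(−1, −2)·P⁻¹.
Then M⁶ = P·diag(1, 64)·P⁻¹ = [[3, −64], [−2, 64]] · [[1, 1], [2, 3]] = [[−125, −189], [126, 190]].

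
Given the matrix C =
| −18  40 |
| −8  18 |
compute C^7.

tr C = 0 and det C = −4, so the characteristic polynomial is λ² − (0)λ + (−4) with roots 2 and −2.
Eigenvectors give P = [[2, 5], [1, 2]] with P⁻¹ = [[−2, 5], [1, −2]], and C = P·diag(2, −2)·P⁻¹.
Then C^7 = P·diag(128, −128)·P⁻¹ = [[256, −640], [128, −256]] · [[−2, 5], [1, −2]] = [[−1152, 2560], [−512, 1152]].

[[−1152, 2560], [−512, 1152]]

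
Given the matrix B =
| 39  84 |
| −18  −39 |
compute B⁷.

[[28431, 61236], [−13122, −28431]]

tr B = 0 and det B = −9, so the characteristic polynomial is λ² − (0)λ + (−9) with roots −3 and 3.
Eigenvectors give P = [[−2, 7], [1, −3]] with P⁻¹ = [[3, 7], [1, 2]], and B = P·diag(−3, 3)·P⁻¹.
Then B⁷ = P·diag(−2187, 2187)·P⁻¹ = [[4374, 15309], [−2187, −6561]] · [[3, 7], [1, 2]] = [[28431, 61236], [−13122, −28431]].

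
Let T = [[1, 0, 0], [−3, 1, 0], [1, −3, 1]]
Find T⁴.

T = I + N where N = [[0, 0, 0], [−3, 0, 0], [1, −3, 0]] is strictly lower-triangular, so N³ = 0.
(I + N)⁴ = I + 4·N + 6·N² = [[1, 0, 0], [−12, 1, 0], [58, −12, 1]].

[[1, 0, 0], [−12, 1, 0], [58, −12, 1]]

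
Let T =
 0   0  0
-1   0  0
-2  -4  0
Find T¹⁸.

[[0, 0, 0], [0, 0, 0], [0, 0, 0]]

T is strictly triangular, hence nilpotent: T³ = 0, so T¹⁸ = 0.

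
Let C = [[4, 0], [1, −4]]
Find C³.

[[64, 0], [16, −64]]

C² = [[16, 0], [0, 16]]
C³ = [[64, 0], [16, −64]]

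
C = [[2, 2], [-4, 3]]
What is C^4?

C^2 = [[-4, 10], [-20, 1]]
C^3 = [[-48, 22], [-44, -37]]
C^4 = [[-184, -30], [60, -199]]

[[-184, -30], [60, -199]]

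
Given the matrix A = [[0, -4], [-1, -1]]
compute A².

[[4, 4], [1, 5]]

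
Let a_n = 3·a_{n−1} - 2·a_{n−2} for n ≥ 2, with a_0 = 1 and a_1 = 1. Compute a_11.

1

With companion matrix C = [[3, -2], [1, 0]], [a_n, a_{n−1}]ᵀ = C·[a_{n−1}, a_{n−2}]ᵀ, so [a_11, a_10]ᵀ = C¹⁰·[a_1, a_0]ᵀ.
C¹⁰ = [[2047, -2046], [1023, -1022]], giving [a_11, a_10]ᵀ = [[1], [1]].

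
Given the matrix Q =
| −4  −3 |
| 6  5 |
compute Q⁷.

tr Q = 1 and det Q = −2, so the characteristic polynomial is λ² − (1)λ + (−2) with roots 2 and −1.
Eigenvectors give P = [[−1, −1], [2, 1]] with P⁻¹ = [[1, 1], [−2, −1]], and Q = P·diag(2, −1)·P⁻¹.
Then Q⁷ = P·diag(128, −1)·P⁻¹ = [[−128, 1], [256, −1]] · [[1, 1], [−2, −1]] = [[−130, −129], [258, 257]].

[[−130, −129], [258, 257]]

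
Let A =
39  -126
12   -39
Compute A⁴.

tr A = 0 and det A = -9, so the characteristic polynomial is λ² − (0)λ + (-9) with roots 3 and -3.
Eigenvectors give P = [[7, -3], [2, -1]] with P⁻¹ = [[1, -3], [2, -7]], and A = P·diag(3, -3)·P⁻¹.
Then A⁴ = P·diag(81, 81)·P⁻¹ = [[567, -243], [162, -81]] · [[1, -3], [2, -7]] = [[81, 0], [0, 81]].

[[81, 0], [0, 81]]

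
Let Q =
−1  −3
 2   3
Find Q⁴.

Q² = [[−5, −6], [4, 3]]
Q³ = [[−7, −3], [2, −3]]
Q⁴ = [[1, 12], [−8, −15]]

[[1, 12], [−8, −15]]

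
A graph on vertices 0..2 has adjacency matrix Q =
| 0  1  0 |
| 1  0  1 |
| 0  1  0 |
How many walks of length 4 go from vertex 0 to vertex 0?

The number of length-4 walks from vertex 0 to vertex 0 is entry (0,0) of Q⁴, where Q is the adjacency matrix.
Q² = [[1, 0, 1], [0, 2, 0], [1, 0, 1]]
Q³ = [[0, 2, 0], [2, 0, 2], [0, 2, 0]]
Q⁴ = [[2, 0, 2], [0, 4, 0], [2, 0, 2]]

2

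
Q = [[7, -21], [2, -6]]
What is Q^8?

[[7, -21], [2, -6]]

Q² = Q (a projection; rank 1, trace 1), so Q^8 = Q.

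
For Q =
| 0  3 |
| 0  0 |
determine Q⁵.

Q is strictly triangular, hence nilpotent: Q² = 0, so Q⁵ = 0.

[[0, 0], [0, 0]]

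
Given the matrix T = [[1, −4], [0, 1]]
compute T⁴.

[[1, −16], [0, 1]]

T = I + N where N = [[0, −4], [0, 0]] is strictly upper-triangular, so N² = 0.
(I + N)⁴ = I + 4·N = [[1, −16], [0, 1]].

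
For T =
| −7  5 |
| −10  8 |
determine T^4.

[[−49, 65], [−130, 146]]

tr T = 1 and det T = −6, so the characteristic polynomial is λ² − (1)λ + (−6) with roots −2 and 3.
Eigenvectors give P = [[1, −1], [1, −2]] with P⁻¹ = [[2, −1], [1, −1]], and T = P·diag(−2, 3)·P⁻¹.
Then T^4 = P·diag(16, 81)·P⁻¹ = [[16, −81], [16, −162]] · [[2, −1], [1, −1]] = [[−49, 65], [−130, 146]].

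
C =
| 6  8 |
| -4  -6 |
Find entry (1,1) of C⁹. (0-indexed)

tr C = 0 and det C = -4, so the characteristic polynomial is λ² − (0)λ + (-4) with roots -2 and 2.
Eigenvectors give P = [[-1, 2], [1, -1]] with P⁻¹ = [[1, 2], [1, 1]], and C = P·diag(-2, 2)·P⁻¹.
Then C⁹ = P·diag(-512, 512)·P⁻¹ = [[512, 1024], [-512, -512]] · [[1, 2], [1, 1]] = [[1536, 2048], [-1024, -1536]].

-1536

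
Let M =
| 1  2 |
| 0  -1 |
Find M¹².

[[1, 0], [0, 1]]

M² = I (check: tr M = 0 and det M = -1), so M¹² = I since 12 is even.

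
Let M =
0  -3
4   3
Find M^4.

[[36, 135], [-180, -99]]

M^2 = [[-12, -9], [12, -3]]
M^3 = [[-36, 9], [-12, -45]]
M^4 = [[36, 135], [-180, -99]]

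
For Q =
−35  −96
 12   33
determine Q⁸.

[[59041, 157440], [−19680, −52479]]

tr Q = −2 and det Q = −3, so the characteristic polynomial is λ² − (−2)λ + (−3) with roots 1 and −3.
Eigenvectors give P = [[−8, −3], [3, 1]] with P⁻¹ = [[1, 3], [−3, −8]], and Q = P·diag(1, −3)·P⁻¹.
Then Q⁸ = P·diag(1, 6561)·P⁻¹ = [[−8, −19683], [3, 6561]] · [[1, 3], [−3, −8]] = [[59041, 157440], [−19680, −52479]].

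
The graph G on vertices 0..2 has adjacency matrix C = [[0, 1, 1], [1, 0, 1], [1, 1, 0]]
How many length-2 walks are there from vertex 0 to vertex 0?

2

The number of length-2 walks from vertex 0 to vertex 0 is entry (0,0) of C², where C is the adjacency matrix.
C² = [[2, 1, 1], [1, 2, 1], [1, 1, 2]]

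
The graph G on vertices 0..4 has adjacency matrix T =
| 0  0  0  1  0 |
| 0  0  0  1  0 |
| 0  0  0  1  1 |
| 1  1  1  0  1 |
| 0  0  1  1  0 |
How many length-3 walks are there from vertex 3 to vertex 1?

The number of length-3 walks from vertex 3 to vertex 1 is entry (3,1) of T³, where T is the adjacency matrix.
T² = [[1, 1, 1, 0, 1], [1, 1, 1, 0, 1], [1, 1, 2, 1, 1], [0, 0, 1, 4, 1], [1, 1, 1, 1, 2]]
T³ = [[0, 0, 1, 4, 1], [0, 0, 1, 4, 1], [1, 1, 2, 5, 3], [4, 4, 5, 2, 5], [1, 1, 3, 5, 2]]

4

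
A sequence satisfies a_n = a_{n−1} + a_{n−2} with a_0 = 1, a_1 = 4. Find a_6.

With companion matrix A = [[1, 1], [1, 0]], [a_n, a_{n−1}]ᵀ = A·[a_{n−1}, a_{n−2}]ᵀ, so [a_6, a_5]ᵀ = A⁵·[a_1, a_0]ᵀ.
A⁵ = [[8, 5], [5, 3]], giving [a_6, a_5]ᵀ = [[37], [23]].

37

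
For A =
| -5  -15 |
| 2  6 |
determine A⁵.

A² = A (a projection; rank 1, trace 1), so A⁵ = A.

[[-5, -15], [2, 6]]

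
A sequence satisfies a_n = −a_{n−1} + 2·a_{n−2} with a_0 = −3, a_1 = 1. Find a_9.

With companion matrix A = [[−1, 2], [1, 0]], [a_n, a_{n−1}]ᵀ = A·[a_{n−1}, a_{n−2}]ᵀ, so [a_9, a_8]ᵀ = A⁸·[a_1, a_0]ᵀ.
A⁸ = [[171, −170], [−85, 86]], giving [a_9, a_8]ᵀ = [[681], [−343]].

681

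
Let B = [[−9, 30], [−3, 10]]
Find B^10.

B² = B (a projection; rank 1, trace 1), so B^10 = B.

[[−9, 30], [−3, 10]]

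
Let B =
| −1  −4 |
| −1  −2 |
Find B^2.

[[5, 12], [3, 8]]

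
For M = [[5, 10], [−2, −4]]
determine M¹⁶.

M² = M (a projection; rank 1, trace 1), so M¹⁶ = M.

[[5, 10], [−2, −4]]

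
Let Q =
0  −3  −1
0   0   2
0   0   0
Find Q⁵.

[[0, 0, 0], [0, 0, 0], [0, 0, 0]]

Q is strictly triangular, hence nilpotent: Q³ = 0, so Q⁵ = 0.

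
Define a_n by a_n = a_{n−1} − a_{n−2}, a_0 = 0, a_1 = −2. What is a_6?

With companion matrix A = [[1, −1], [1, 0]], [a_n, a_{n−1}]ᵀ = A·[a_{n−1}, a_{n−2}]ᵀ, so [a_6, a_5]ᵀ = A^5·[a_1, a_0]ᵀ.
A^5 = [[0, 1], [−1, 1]], giving [a_6, a_5]ᵀ = [[0], [2]].

0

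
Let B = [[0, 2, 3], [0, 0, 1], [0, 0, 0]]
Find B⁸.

[[0, 0, 0], [0, 0, 0], [0, 0, 0]]

B is strictly triangular, hence nilpotent: B³ = 0, so B⁸ = 0.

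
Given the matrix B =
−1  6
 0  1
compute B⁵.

B² = I (check: tr B = 0 and det B = −1), so B⁵ = B since 5 is odd.

[[−1, 6], [0, 1]]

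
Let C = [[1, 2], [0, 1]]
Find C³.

C = I + N where N = [[0, 2], [0, 0]] is strictly upper-triangular, so N² = 0.
(I + N)³ = I + 3·N = [[1, 6], [0, 1]].

[[1, 6], [0, 1]]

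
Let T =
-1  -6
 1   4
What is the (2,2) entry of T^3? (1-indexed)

tr T = 3 and det T = 2, so the characteristic polynomial is λ² − (3)λ + (2) with roots 2 and 1.
Eigenvectors give P = [[2, -3], [-1, 1]] with P⁻¹ = [[-1, -3], [-1, -2]], and T = P·diag(2, 1)·P⁻¹.
Then T^3 = P·diag(8, 1)·P⁻¹ = [[16, -3], [-8, 1]] · [[-1, -3], [-1, -2]] = [[-13, -42], [7, 22]].

22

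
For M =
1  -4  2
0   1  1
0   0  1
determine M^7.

[[1, -28, -70], [0, 1, 7], [0, 0, 1]]

M = I + N where N = [[0, -4, 2], [0, 0, 1], [0, 0, 0]] is strictly upper-triangular, so N^3 = 0.
(I + N)^7 = I + 7·N + 21·N^2 = [[1, -28, -70], [0, 1, 7], [0, 0, 1]].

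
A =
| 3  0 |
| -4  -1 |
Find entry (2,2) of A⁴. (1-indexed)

1

tr A = 2 and det A = -3, so the characteristic polynomial is λ² − (2)λ + (-3) with roots -1 and 3.
Eigenvectors give P = [[0, -1], [1, 1]] with P⁻¹ = [[1, 1], [-1, 0]], and A = P·diag(-1, 3)·P⁻¹.
Then A⁴ = P·diag(1, 81)·P⁻¹ = [[0, -81], [1, 81]] · [[1, 1], [-1, 0]] = [[81, 0], [-80, 1]].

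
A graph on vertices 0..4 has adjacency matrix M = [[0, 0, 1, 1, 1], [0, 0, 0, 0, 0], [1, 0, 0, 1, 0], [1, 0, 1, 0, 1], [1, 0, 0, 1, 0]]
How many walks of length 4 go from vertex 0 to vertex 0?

The number of length-4 walks from vertex 0 to vertex 0 is entry (0,0) of M^4, where M is the adjacency matrix.
M^2 = [[3, 0, 1, 2, 1], [0, 0, 0, 0, 0], [1, 0, 2, 1, 2], [2, 0, 1, 3, 1], [1, 0, 2, 1, 2]]
M^3 = [[4, 0, 5, 5, 5], [0, 0, 0, 0, 0], [5, 0, 2, 5, 2], [5, 0, 5, 4, 5], [5, 0, 2, 5, 2]]
M^4 = [[15, 0, 9, 14, 9], [0, 0, 0, 0, 0], [9, 0, 10, 9, 10], [14, 0, 9, 15, 9], [9, 0, 10, 9, 10]]

15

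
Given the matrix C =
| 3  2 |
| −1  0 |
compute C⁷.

[[255, 254], [−127, −126]]

tr C = 3 and det C = 2, so the characteristic polynomial is λ² − (3)λ + (2) with roots 2 and 1.
Eigenvectors give P = [[−2, 1], [1, −1]] with P⁻¹ = [[−1, −1], [−1, −2]], and C = P·diag(2, 1)·P⁻¹.
Then C⁷ = P·diag(128, 1)·P⁻¹ = [[−256, 1], [128, −1]] · [[−1, −1], [−1, −2]] = [[255, 254], [−127, −126]].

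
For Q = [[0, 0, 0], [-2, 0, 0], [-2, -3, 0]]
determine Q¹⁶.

Q is strictly triangular, hence nilpotent: Q³ = 0, so Q¹⁶ = 0.

[[0, 0, 0], [0, 0, 0], [0, 0, 0]]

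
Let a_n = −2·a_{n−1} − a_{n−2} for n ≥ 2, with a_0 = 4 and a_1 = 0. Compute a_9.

32

With companion matrix T = [[−2, −1], [1, 0]], [a_n, a_{n−1}]ᵀ = T·[a_{n−1}, a_{n−2}]ᵀ, so [a_9, a_8]ᵀ = T^8·[a_1, a_0]ᵀ.
T^8 = [[9, 8], [−8, −7]], giving [a_9, a_8]ᵀ = [[32], [−28]].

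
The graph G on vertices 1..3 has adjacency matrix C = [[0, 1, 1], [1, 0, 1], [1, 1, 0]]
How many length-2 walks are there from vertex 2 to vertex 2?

2

The number of length-2 walks from vertex 2 to vertex 2 is entry (2,2) of C², where C is the adjacency matrix.
C² = [[2, 1, 1], [1, 2, 1], [1, 1, 2]]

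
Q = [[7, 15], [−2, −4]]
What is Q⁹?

tr Q = 3 and det Q = 2, so the characteristic polynomial is λ² − (3)λ + (2) with roots 2 and 1.
Eigenvectors give P = [[−3, −5], [1, 2]] with P⁻¹ = [[−2, −5], [1, 3]], and Q = P·diag(2, 1)·P⁻¹.
Then Q⁹ = P·diag(512, 1)·P⁻¹ = [[−1536, −5], [512, 2]] · [[−2, −5], [1, 3]] = [[3067, 7665], [−1022, −2554]].

[[3067, 7665], [−1022, −2554]]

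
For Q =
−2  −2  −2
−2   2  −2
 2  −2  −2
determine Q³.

[[8, −24, −40], [−8, 24, −24], [24, −8, 8]]

Q² = [[4, 4, 12], [−4, 12, 4], [−4, −4, 4]]
Q³ = [[8, −24, −40], [−8, 24, −24], [24, −8, 8]]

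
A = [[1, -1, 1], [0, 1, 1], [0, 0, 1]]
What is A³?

[[1, -3, 0], [0, 1, 3], [0, 0, 1]]

A = I + N where N = [[0, -1, 1], [0, 0, 1], [0, 0, 0]] is strictly upper-triangular, so N³ = 0.
(I + N)³ = I + 3·N + 3·N² = [[1, -3, 0], [0, 1, 3], [0, 0, 1]].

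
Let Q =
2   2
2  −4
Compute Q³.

[[8, 32], [32, −88]]

Q² = [[8, −4], [−4, 20]]
Q³ = [[8, 32], [32, −88]]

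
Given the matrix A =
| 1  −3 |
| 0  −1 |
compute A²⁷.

[[1, −3], [0, −1]]

A² = I (check: tr A = 0 and det A = −1), so A²⁷ = A since 27 is odd.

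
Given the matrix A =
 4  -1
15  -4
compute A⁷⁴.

[[1, 0], [0, 1]]

A² = I (check: tr A = 0 and det A = -1), so A⁷⁴ = I since 74 is even.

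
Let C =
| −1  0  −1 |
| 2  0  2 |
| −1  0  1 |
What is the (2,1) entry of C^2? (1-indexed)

−4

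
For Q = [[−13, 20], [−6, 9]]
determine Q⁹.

[[−118093, 196820], [−59046, 98409]]

tr Q = −4 and det Q = 3, so the characteristic polynomial is λ² − (−4)λ + (3) with roots −1 and −3.
Eigenvectors give P = [[−5, 2], [−3, 1]] with P⁻¹ = [[1, −2], [3, −5]], and Q = P·diag(−1, −3)·P⁻¹.
Then Q⁹ = P·diag(−1, −19683)·P⁻¹ = [[5, −39366], [3, −19683]] · [[1, −2], [3, −5]] = [[−118093, 196820], [−59046, 98409]].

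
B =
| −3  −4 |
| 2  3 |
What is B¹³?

B² = I (check: tr B = 0 and det B = −1), so B¹³ = B since 13 is odd.

[[−3, −4], [2, 3]]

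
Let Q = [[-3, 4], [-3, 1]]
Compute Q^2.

[[-3, -8], [6, -11]]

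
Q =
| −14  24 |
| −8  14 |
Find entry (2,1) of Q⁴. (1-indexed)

0

tr Q = 0 and det Q = −4, so the characteristic polynomial is λ² − (0)λ + (−4) with roots −2 and 2.
Eigenvectors give P = [[2, −3], [1, −2]] with P⁻¹ = [[2, −3], [1, −2]], and Q = P·diag(−2, 2)·P⁻¹.
Then Q⁴ = P·diag(16, 16)·P⁻¹ = [[32, −48], [16, −32]] · [[2, −3], [1, −2]] = [[16, 0], [0, 16]].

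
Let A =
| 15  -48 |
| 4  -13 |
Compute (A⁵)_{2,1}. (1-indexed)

tr A = 2 and det A = -3, so the characteristic polynomial is λ² − (2)λ + (-3) with roots 3 and -1.
Eigenvectors give P = [[-4, 3], [-1, 1]] with P⁻¹ = [[-1, 3], [-1, 4]], and A = P·diag(3, -1)·P⁻¹.
Then A⁵ = P·diag(243, -1)·P⁻¹ = [[-972, -3], [-243, -1]] · [[-1, 3], [-1, 4]] = [[975, -2928], [244, -733]].

244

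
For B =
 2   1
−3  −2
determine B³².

[[1, 0], [0, 1]]

B² = I (check: tr B = 0 and det B = −1), so B³² = I since 32 is even.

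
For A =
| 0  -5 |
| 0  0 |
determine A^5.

A is strictly triangular, hence nilpotent: A^2 = 0, so A^5 = 0.

[[0, 0], [0, 0]]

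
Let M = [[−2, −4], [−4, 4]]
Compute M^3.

[[−8, −112], [−112, 160]]

M^2 = [[20, −8], [−8, 32]]
M^3 = [[−8, −112], [−112, 160]]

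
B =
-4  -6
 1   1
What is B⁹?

tr B = -3 and det B = 2, so the characteristic polynomial is λ² − (-3)λ + (2) with roots -1 and -2.
Eigenvectors give P = [[-2, -3], [1, 1]] with P⁻¹ = [[1, 3], [-1, -2]], and B = P·diag(-1, -2)·P⁻¹.
Then B⁹ = P·diag(-1, -512)·P⁻¹ = [[2, 1536], [-1, -512]] · [[1, 3], [-1, -2]] = [[-1534, -3066], [511, 1021]].

[[-1534, -3066], [511, 1021]]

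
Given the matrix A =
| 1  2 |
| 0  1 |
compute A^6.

[[1, 12], [0, 1]]

A = I + N where N = [[0, 2], [0, 0]] is strictly upper-triangular, so N^2 = 0.
(I + N)^6 = I + 6·N = [[1, 12], [0, 1]].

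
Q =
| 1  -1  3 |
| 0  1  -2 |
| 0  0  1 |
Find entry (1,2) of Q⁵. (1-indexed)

Q = I + N where N = [[0, -1, 3], [0, 0, -2], [0, 0, 0]] is strictly upper-triangular, so N³ = 0.
(I + N)⁵ = I + 5·N + 10·N² = [[1, -5, 35], [0, 1, -10], [0, 0, 1]].

-5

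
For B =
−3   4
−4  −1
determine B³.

[[85, −12], [12, 79]]

B² = [[−7, −16], [16, −15]]
B³ = [[85, −12], [12, 79]]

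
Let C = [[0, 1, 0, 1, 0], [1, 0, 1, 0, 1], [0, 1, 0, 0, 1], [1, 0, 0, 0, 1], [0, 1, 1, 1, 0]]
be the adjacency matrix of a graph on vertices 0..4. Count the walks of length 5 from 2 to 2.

16

The number of length-5 walks from vertex 2 to vertex 2 is entry (2,2) of C^5, where C is the adjacency matrix.
C^2 = [[2, 0, 1, 0, 2], [0, 3, 1, 2, 1], [1, 1, 2, 1, 1], [0, 2, 1, 2, 0], [2, 1, 1, 0, 3]]
C^3 = [[0, 5, 2, 4, 1], [5, 2, 4, 1, 6], [2, 4, 2, 2, 4], [4, 1, 2, 0, 5], [1, 6, 4, 5, 2]]
C^4 = [[9, 3, 6, 1, 11], [3, 15, 8, 11, 7], [6, 8, 8, 6, 8], [1, 11, 6, 9, 3], [11, 7, 8, 3, 15]]
C^5 = [[4, 26, 14, 20, 10], [26, 18, 22, 10, 34], [14, 22, 16, 14, 22], [20, 10, 14, 4, 26], [10, 34, 22, 26, 18]]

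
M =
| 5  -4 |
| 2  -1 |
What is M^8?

[[13121, -13120], [6560, -6559]]

tr M = 4 and det M = 3, so the characteristic polynomial is λ² − (4)λ + (3) with roots 1 and 3.
Eigenvectors give P = [[-1, 2], [-1, 1]] with P⁻¹ = [[1, -2], [1, -1]], and M = P·diag(1, 3)·P⁻¹.
Then M^8 = P·diag(1, 6561)·P⁻¹ = [[-1, 13122], [-1, 6561]] · [[1, -2], [1, -1]] = [[13121, -13120], [6560, -6559]].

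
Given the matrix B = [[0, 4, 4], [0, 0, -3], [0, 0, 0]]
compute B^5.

[[0, 0, 0], [0, 0, 0], [0, 0, 0]]

B is strictly triangular, hence nilpotent: B^3 = 0, so B^5 = 0.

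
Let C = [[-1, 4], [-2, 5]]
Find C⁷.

tr C = 4 and det C = 3, so the characteristic polynomial is λ² − (4)λ + (3) with roots 1 and 3.
Eigenvectors give P = [[2, -1], [1, -1]] with P⁻¹ = [[1, -1], [1, -2]], and C = P·diag(1, 3)·P⁻¹.
Then C⁷ = P·diag(1, 2187)·P⁻¹ = [[2, -2187], [1, -2187]] · [[1, -1], [1, -2]] = [[-2185, 4372], [-2186, 4373]].

[[-2185, 4372], [-2186, 4373]]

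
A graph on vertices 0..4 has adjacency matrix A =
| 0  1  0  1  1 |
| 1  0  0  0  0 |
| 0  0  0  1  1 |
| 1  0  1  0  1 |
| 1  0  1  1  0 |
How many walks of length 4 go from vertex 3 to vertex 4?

The number of length-4 walks from vertex 3 to vertex 4 is entry (3,4) of A⁴, where A is the adjacency matrix.
A² = [[3, 0, 2, 1, 1], [0, 1, 0, 1, 1], [2, 0, 2, 1, 1], [1, 1, 1, 3, 2], [1, 1, 1, 2, 3]]
A³ = [[2, 3, 2, 6, 6], [3, 0, 2, 1, 1], [2, 2, 2, 5, 5], [6, 1, 5, 4, 5], [6, 1, 5, 5, 4]]
A⁴ = [[15, 2, 12, 10, 10], [2, 3, 2, 6, 6], [12, 2, 10, 9, 9], [10, 6, 9, 16, 15], [10, 6, 9, 15, 16]]

15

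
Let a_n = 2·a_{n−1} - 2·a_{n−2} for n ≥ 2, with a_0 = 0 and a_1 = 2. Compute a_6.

-16

With companion matrix M = [[2, -2], [1, 0]], [a_n, a_{n−1}]ᵀ = M·[a_{n−1}, a_{n−2}]ᵀ, so [a_6, a_5]ᵀ = M^5·[a_1, a_0]ᵀ.
M^5 = [[-8, 8], [-4, 0]], giving [a_6, a_5]ᵀ = [[-16], [-8]].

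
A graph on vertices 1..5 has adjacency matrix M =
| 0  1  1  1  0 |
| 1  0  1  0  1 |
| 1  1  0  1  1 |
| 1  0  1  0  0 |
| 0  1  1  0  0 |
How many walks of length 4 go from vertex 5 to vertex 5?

11

The number of length-4 walks from vertex 5 to vertex 5 is entry (5,5) of M^4, where M is the adjacency matrix.
M^2 = [[3, 1, 2, 1, 2], [1, 3, 2, 2, 1], [2, 2, 4, 1, 1], [1, 2, 1, 2, 1], [2, 1, 1, 1, 2]]
M^3 = [[4, 7, 7, 5, 3], [7, 4, 7, 3, 5], [7, 7, 6, 6, 6], [5, 3, 6, 2, 3], [3, 5, 6, 3, 2]]
M^4 = [[19, 14, 19, 11, 14], [14, 19, 19, 14, 11], [19, 19, 26, 13, 13], [11, 14, 13, 11, 9], [14, 11, 13, 9, 11]]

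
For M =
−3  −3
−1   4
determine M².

[[12, −3], [−1, 19]]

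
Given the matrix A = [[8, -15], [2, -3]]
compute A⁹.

tr A = 5 and det A = 6, so the characteristic polynomial is λ² − (5)λ + (6) with roots 2 and 3.
Eigenvectors give P = [[-5, 3], [-2, 1]] with P⁻¹ = [[1, -3], [2, -5]], and A = P·diag(2, 3)·P⁻¹.
Then A⁹ = P·diag(512, 19683)·P⁻¹ = [[-2560, 59049], [-1024, 19683]] · [[1, -3], [2, -5]] = [[115538, -287565], [38342, -95343]].

[[115538, -287565], [38342, -95343]]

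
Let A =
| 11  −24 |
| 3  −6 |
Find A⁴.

[[601, −1560], [195, −504]]

tr A = 5 and det A = 6, so the characteristic polynomial is λ² − (5)λ + (6) with roots 3 and 2.
Eigenvectors give P = [[3, 8], [1, 3]] with P⁻¹ = [[3, −8], [−1, 3]], and A = P·diag(3, 2)·P⁻¹.
Then A⁴ = P·diag(81, 16)·P⁻¹ = [[243, 128], [81, 48]] · [[3, −8], [−1, 3]] = [[601, −1560], [195, −504]].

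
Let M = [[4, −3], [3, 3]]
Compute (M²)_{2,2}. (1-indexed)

0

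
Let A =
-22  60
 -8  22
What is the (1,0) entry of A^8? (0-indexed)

tr A = 0 and det A = -4, so the characteristic polynomial is λ² − (0)λ + (-4) with roots -2 and 2.
Eigenvectors give P = [[3, -5], [1, -2]] with P⁻¹ = [[2, -5], [1, -3]], and A = P·diag(-2, 2)·P⁻¹.
Then A^8 = P·diag(256, 256)·P⁻¹ = [[768, -1280], [256, -512]] · [[2, -5], [1, -3]] = [[256, 0], [0, 256]].

0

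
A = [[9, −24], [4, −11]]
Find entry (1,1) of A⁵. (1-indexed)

489

tr A = −2 and det A = −3, so the characteristic polynomial is λ² − (−2)λ + (−3) with roots −3 and 1.
Eigenvectors give P = [[2, 3], [1, 1]] with P⁻¹ = [[−1, 3], [1, −2]], and A = P·diag(−3, 1)·P⁻¹.
Then A⁵ = P·diag(−243, 1)·P⁻¹ = [[−486, 3], [−243, 1]] · [[−1, 3], [1, −2]] = [[489, −1464], [244, −731]].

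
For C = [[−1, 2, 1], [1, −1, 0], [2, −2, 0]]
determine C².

[[5, −6, −1], [−2, 3, 1], [−4, 6, 2]]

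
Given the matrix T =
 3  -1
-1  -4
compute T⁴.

T² = [[10, 1], [1, 17]]
T³ = [[29, -14], [-14, -69]]
T⁴ = [[101, 27], [27, 290]]

[[101, 27], [27, 290]]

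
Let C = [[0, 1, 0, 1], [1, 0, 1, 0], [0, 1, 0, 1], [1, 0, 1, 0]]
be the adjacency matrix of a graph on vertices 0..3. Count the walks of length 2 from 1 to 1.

2

The number of length-2 walks from vertex 1 to vertex 1 is entry (1,1) of C², where C is the adjacency matrix.
C² = [[2, 0, 2, 0], [0, 2, 0, 2], [2, 0, 2, 0], [0, 2, 0, 2]]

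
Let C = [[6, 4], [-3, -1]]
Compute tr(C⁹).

tr C = 5 and det C = 6, so the characteristic polynomial is λ² − (5)λ + (6) with roots 2 and 3.
Eigenvectors give P = [[-1, 4], [1, -3]] with P⁻¹ = [[3, 4], [1, 1]], and C = P·diag(2, 3)·P⁻¹.
Then C⁹ = P·diag(512, 19683)·P⁻¹ = [[-512, 78732], [512, -59049]] · [[3, 4], [1, 1]] = [[77196, 76684], [-57513, -57001]].

20195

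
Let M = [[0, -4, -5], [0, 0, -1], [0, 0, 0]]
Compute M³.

[[0, 0, 0], [0, 0, 0], [0, 0, 0]]

M is strictly triangular, hence nilpotent: M³ = 0, so M³ = 0.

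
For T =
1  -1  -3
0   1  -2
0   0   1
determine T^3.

[[1, -3, -3], [0, 1, -6], [0, 0, 1]]

T = I + N where N = [[0, -1, -3], [0, 0, -2], [0, 0, 0]] is strictly upper-triangular, so N^3 = 0.
(I + N)^3 = I + 3·N + 3·N^2 = [[1, -3, -3], [0, 1, -6], [0, 0, 1]].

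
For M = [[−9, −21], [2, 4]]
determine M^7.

[[−14541, −43239], [4118, 12226]]

tr M = −5 and det M = 6, so the characteristic polynomial is λ² − (−5)λ + (6) with roots −3 and −2.
Eigenvectors give P = [[−7, 3], [2, −1]] with P⁻¹ = [[−1, −3], [−2, −7]], and M = P·diag(−3, −2)·P⁻¹.
Then M^7 = P·diag(−2187, −128)·P⁻¹ = [[15309, −384], [−4374, 128]] · [[−1, −3], [−2, −7]] = [[−14541, −43239], [4118, 12226]].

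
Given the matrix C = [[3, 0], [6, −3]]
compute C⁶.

[[729, 0], [0, 729]]

tr C = 0 and det C = −9, so the characteristic polynomial is λ² − (0)λ + (−9) with roots 3 and −3.
Eigenvectors give P = [[1, 0], [1, −1]] with P⁻¹ = [[1, 0], [1, −1]], and C = P·diag(3, −3)·P⁻¹.
Then C⁶ = P·diag(729, 729)·P⁻¹ = [[729, 0], [729, −729]] · [[1, 0], [1, −1]] = [[729, 0], [0, 729]].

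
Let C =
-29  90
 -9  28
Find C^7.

tr C = -1 and det C = -2, so the characteristic polynomial is λ² − (-1)λ + (-2) with roots 1 and -2.
Eigenvectors give P = [[3, 10], [1, 3]] with P⁻¹ = [[-3, 10], [1, -3]], and C = P·diag(1, -2)·P⁻¹.
Then C^7 = P·diag(1, -128)·P⁻¹ = [[3, -1280], [1, -384]] · [[-3, 10], [1, -3]] = [[-1289, 3870], [-387, 1162]].

[[-1289, 3870], [-387, 1162]]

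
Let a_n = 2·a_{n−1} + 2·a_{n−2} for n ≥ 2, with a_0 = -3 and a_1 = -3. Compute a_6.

With companion matrix C = [[2, 2], [1, 0]], [a_n, a_{n−1}]ᵀ = C·[a_{n−1}, a_{n−2}]ᵀ, so [a_6, a_5]ᵀ = C⁵·[a_1, a_0]ᵀ.
C⁵ = [[120, 88], [44, 32]], giving [a_6, a_5]ᵀ = [[-624], [-228]].

-624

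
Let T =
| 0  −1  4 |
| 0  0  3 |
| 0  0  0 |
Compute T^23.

T is strictly triangular, hence nilpotent: T^3 = 0, so T^23 = 0.

[[0, 0, 0], [0, 0, 0], [0, 0, 0]]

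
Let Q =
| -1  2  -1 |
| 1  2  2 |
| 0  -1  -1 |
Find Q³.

Q² = [[3, 3, 6], [1, 4, 1], [-1, -1, -1]]
Q³ = [[0, 6, -3], [3, 9, 6], [0, -3, 0]]

[[0, 6, -3], [3, 9, 6], [0, -3, 0]]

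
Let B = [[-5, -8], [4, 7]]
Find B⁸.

tr B = 2 and det B = -3, so the characteristic polynomial is λ² − (2)λ + (-3) with roots 3 and -1.
Eigenvectors give P = [[1, -2], [-1, 1]] with P⁻¹ = [[-1, -2], [-1, -1]], and B = P·diag(3, -1)·P⁻¹.
Then B⁸ = P·diag(6561, 1)·P⁻¹ = [[6561, -2], [-6561, 1]] · [[-1, -2], [-1, -1]] = [[-6559, -13120], [6560, 13121]].

[[-6559, -13120], [6560, 13121]]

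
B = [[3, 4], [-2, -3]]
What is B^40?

B² = I (check: tr B = 0 and det B = -1), so B^40 = I since 40 is even.

[[1, 0], [0, 1]]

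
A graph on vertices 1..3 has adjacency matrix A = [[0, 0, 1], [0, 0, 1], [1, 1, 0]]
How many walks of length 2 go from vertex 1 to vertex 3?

The number of length-2 walks from vertex 1 to vertex 3 is entry (1,3) of A^2, where A is the adjacency matrix.
A^2 = [[1, 1, 0], [1, 1, 0], [0, 0, 2]]

0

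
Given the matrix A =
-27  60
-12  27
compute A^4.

tr A = 0 and det A = -9, so the characteristic polynomial is λ² − (0)λ + (-9) with roots -3 and 3.
Eigenvectors give P = [[5, 2], [2, 1]] with P⁻¹ = [[1, -2], [-2, 5]], and A = P·diag(-3, 3)·P⁻¹.
Then A^4 = P·diag(81, 81)·P⁻¹ = [[405, 162], [162, 81]] · [[1, -2], [-2, 5]] = [[81, 0], [0, 81]].

[[81, 0], [0, 81]]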